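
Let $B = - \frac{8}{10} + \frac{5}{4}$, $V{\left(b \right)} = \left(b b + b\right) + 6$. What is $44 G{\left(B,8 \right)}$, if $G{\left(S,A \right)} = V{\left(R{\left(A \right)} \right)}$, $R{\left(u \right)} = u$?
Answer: $3432$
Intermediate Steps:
$V{\left(b \right)} = 6 + b + b^{2}$ ($V{\left(b \right)} = \left(b^{2} + b\right) + 6 = \left(b + b^{2}\right) + 6 = 6 + b + b^{2}$)
$B = \frac{9}{20}$ ($B = \left(-8\right) \frac{1}{10} + 5 \cdot \frac{1}{4} = - \frac{4}{5} + \frac{5}{4} = \frac{9}{20} \approx 0.45$)
$G{\left(S,A \right)} = 6 + A + A^{2}$
$44 G{\left(B,8 \right)} = 44 \left(6 + 8 + 8^{2}\right) = 44 \left(6 + 8 + 64\right) = 44 \cdot 78 = 3432$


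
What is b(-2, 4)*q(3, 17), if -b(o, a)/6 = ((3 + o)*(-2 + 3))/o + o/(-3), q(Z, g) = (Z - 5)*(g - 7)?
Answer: 20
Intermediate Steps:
q(Z, g) = (-7 + g)*(-5 + Z) (q(Z, g) = (-5 + Z)*(-7 + g) = (-7 + g)*(-5 + Z))
b(o, a) = 2*o - 6*(3 + o)/o (b(o, a) = -6*(((3 + o)*(-2 + 3))/o + o/(-3)) = -6*(((3 + o)*1)/o + o*(-⅓)) = -6*((3 + o)/o - o/3) = -6*(-o/3 + (3 + o)/o) = 2*o - 6*(3 + o)/o)
b(-2, 4)*q(3, 17) = (-6 - 18/(-2) + 2*(-2))*(35 - 7*3 - 5*17 + 3*17) = (-6 - 18*(-½) - 4)*(35 - 21 - 85 + 51) = (-6 + 9 - 4)*(-20) = -1*(-20) = 20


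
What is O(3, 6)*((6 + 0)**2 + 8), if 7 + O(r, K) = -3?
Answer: -440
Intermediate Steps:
O(r, K) = -10 (O(r, K) = -7 - 3 = -10)
O(3, 6)*((6 + 0)**2 + 8) = -10*((6 + 0)**2 + 8) = -10*(6**2 + 8) = -10*(36 + 8) = -10*44 = -440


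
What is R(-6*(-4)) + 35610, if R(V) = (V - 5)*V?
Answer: 36066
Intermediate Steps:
R(V) = V*(-5 + V) (R(V) = (-5 + V)*V = V*(-5 + V))
R(-6*(-4)) + 35610 = (-6*(-4))*(-5 - 6*(-4)) + 35610 = 24*(-5 + 24) + 35610 = 24*19 + 35610 = 456 + 35610 = 36066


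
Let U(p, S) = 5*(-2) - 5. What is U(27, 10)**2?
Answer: 225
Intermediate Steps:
U(p, S) = -15 (U(p, S) = -10 - 5 = -15)
U(27, 10)**2 = (-15)**2 = 225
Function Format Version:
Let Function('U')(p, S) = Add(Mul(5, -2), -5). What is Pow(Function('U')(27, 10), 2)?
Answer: 225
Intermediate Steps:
Function('U')(p, S) = -15 (Function('U')(p, S) = Add(-10, -5) = -15)
Pow(Function('U')(27, 10), 2) = Pow(-15, 2) = 225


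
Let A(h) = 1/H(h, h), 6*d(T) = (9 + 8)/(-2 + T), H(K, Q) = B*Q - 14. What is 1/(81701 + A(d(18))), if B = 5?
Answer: 1259/102861463 ≈ 1.2240e-5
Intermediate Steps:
H(K, Q) = -14 + 5*Q (H(K, Q) = 5*Q - 14 = -14 + 5*Q)
d(T) = 17/(6*(-2 + T)) (d(T) = ((9 + 8)/(-2 + T))/6 = (17/(-2 + T))/6 = 17/(6*(-2 + T)))
A(h) = 1/(-14 + 5*h)
1/(81701 + A(d(18))) = 1/(81701 + 1/(-14 + 5*(17/(6*(-2 + 18))))) = 1/(81701 + 1/(-14 + 5*((17/6)/16))) = 1/(81701 + 1/(-14 + 5*((17/6)*(1/16)))) = 1/(81701 + 1/(-14 + 5*(17/96))) = 1/(81701 + 1/(-14 + 85/96)) = 1/(81701 + 1/(-1259/96)) = 1/(81701 - 96/1259) = 1/(102861463/1259) = 1259/102861463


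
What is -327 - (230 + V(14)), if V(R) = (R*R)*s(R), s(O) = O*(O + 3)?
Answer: -47205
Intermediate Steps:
s(O) = O*(3 + O)
V(R) = R**3*(3 + R) (V(R) = (R*R)*(R*(3 + R)) = R**2*(R*(3 + R)) = R**3*(3 + R))
-327 - (230 + V(14)) = -327 - (230 + 14**3*(3 + 14)) = -327 - (230 + 2744*17) = -327 - (230 + 46648) = -327 - 1*46878 = -327 - 46878 = -47205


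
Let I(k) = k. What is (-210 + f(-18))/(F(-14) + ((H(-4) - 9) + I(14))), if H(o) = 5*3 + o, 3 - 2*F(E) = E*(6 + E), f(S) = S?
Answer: 456/77 ≈ 5.9221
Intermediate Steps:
F(E) = 3/2 - E*(6 + E)/2
H(o) = 15 + o
(-210 + f(-18))/(F(-14) + ((H(-4) - 9) + I(14))) = (-210 - 18)/((3/2 - 3*(-14) - 1/2*(-14)**2) + (((15 - 4) - 9) + 14)) = -228/((3/2 + 42 - 1/2*196) + ((11 - 9) + 14)) = -228/((3/2 + 42 - 98) + (2 + 14)) = -228/(-109/2 + 16) = -228/(-77/2) = -228*(-2/77) = 456/77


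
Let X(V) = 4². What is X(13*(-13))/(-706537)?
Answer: -16/706537 ≈ -2.2646e-5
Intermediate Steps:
X(V) = 16
X(13*(-13))/(-706537) = 16/(-706537) = 16*(-1/706537) = -16/706537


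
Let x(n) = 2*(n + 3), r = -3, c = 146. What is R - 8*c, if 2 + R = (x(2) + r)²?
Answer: -1121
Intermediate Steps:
x(n) = 6 + 2*n (x(n) = 2*(3 + n) = 6 + 2*n)
R = 47 (R = -2 + ((6 + 2*2) - 3)² = -2 + ((6 + 4) - 3)² = -2 + (10 - 3)² = -2 + 7² = -2 + 49 = 47)
R - 8*c = 47 - 8*146 = 47 - 1*1168 = 47 - 1168 = -1121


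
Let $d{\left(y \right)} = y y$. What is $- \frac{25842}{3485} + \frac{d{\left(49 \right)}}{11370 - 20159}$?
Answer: $- \frac{13852519}{1801745} \approx -7.6884$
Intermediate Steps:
$d{\left(y \right)} = y^{2}$
$- \frac{25842}{3485} + \frac{d{\left(49 \right)}}{11370 - 20159} = - \frac{25842}{3485} + \frac{49^{2}}{11370 - 20159} = \left(-25842\right) \frac{1}{3485} + \frac{2401}{-8789} = - \frac{25842}{3485} + 2401 \left(- \frac{1}{8789}\right) = - \frac{25842}{3485} - \frac{2401}{8789} = - \frac{13852519}{1801745}$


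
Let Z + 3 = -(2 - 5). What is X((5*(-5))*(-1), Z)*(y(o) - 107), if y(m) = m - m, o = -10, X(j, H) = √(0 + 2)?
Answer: -107*√2 ≈ -151.32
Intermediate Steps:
Z = 0 (Z = -3 - (2 - 5) = -3 - 1*(-3) = -3 + 3 = 0)
X(j, H) = √2
y(m) = 0
X((5*(-5))*(-1), Z)*(y(o) - 107) = √2*(0 - 107) = √2*(-107) = -107*√2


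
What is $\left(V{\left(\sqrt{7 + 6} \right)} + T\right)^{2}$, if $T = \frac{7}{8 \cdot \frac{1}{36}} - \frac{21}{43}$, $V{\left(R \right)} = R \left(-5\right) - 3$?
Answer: $\frac{8206981}{7396} - \frac{12045 \sqrt{13}}{43} \approx 99.678$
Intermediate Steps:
$V{\left(R \right)} = -3 - 5 R$ ($V{\left(R \right)} = - 5 R - 3 = -3 - 5 R$)
$T = \frac{2667}{86}$ ($T = \frac{7}{8 \cdot \frac{1}{36}} - \frac{21}{43} = \frac{7}{\frac{2}{9}} - \frac{21}{43} = 7 \cdot \frac{9}{2} - \frac{21}{43} = \frac{63}{2} - \frac{21}{43} = \frac{2667}{86} \approx 31.012$)
$\left(V{\left(\sqrt{7 + 6} \right)} + T\right)^{2} = \left(\left(-3 - 5 \sqrt{7 + 6}\right) + \frac{2667}{86}\right)^{2} = \left(\left(-3 - 5 \sqrt{13}\right) + \frac{2667}{86}\right)^{2} = \left(\frac{2409}{86} - 5 \sqrt{13}\right)^{2}$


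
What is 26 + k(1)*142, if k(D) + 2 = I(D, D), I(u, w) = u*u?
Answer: -116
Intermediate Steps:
I(u, w) = u²
k(D) = -2 + D²
26 + k(1)*142 = 26 + (-2 + 1²)*142 = 26 + (-2 + 1)*142 = 26 - 1*142 = 26 - 142 = -116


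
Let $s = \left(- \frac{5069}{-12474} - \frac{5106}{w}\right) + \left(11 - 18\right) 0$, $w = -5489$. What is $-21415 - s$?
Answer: $- \frac{133306543925}{6224526} \approx -21416.0$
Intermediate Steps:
$s = \frac{8319635}{6224526}$ ($s = \left(- \frac{5069}{-12474} - \frac{5106}{-5489}\right) + \left(11 - 18\right) 0 = \left(\left(-5069\right) \left(- \frac{1}{12474}\right) - - \frac{5106}{5489}\right) - 0 = \left(\frac{5069}{12474} + \frac{5106}{5489}\right) + 0 = \frac{8319635}{6224526} + 0 = \frac{8319635}{6224526} \approx 1.3366$)
$-21415 - s = -21415 - \frac{8319635}{6224526} = - \frac{133306543925}{6224526}$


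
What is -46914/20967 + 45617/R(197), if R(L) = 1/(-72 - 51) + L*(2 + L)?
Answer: -36191418385/33700734352 ≈ -1.0739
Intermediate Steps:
R(L) = -1/123 + L*(2 + L) (R(L) = 1/(-123) + L*(2 + L) = -1/123 + L*(2 + L))
-46914/20967 + 45617/R(197) = -46914/20967 + 45617/(-1/123 + 197**2 + 2*197) = -46914*1/20967 + 45617/(-1/123 + 38809 + 394) = -15638/6989 + 45617/(4821968/123) = -15638/6989 + 45617*(123/4821968) = -15638/6989 + 5610891/4821968 = -36191418385/33700734352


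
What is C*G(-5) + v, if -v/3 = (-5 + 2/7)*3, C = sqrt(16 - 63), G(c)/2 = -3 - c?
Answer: 297/7 + 4*I*sqrt(47) ≈ 42.429 + 27.423*I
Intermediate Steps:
G(c) = -6 - 2*c (G(c) = 2*(-3 - c) = -6 - 2*c)
C = I*sqrt(47) (C = sqrt(-47) = I*sqrt(47) ≈ 6.8557*I)
v = 297/7 (v = -3*(-5 + 2/7)*3 = -(-99)*3/7 = -3*(-99/7) = 297/7 ≈ 42.429)
C*G(-5) + v = (I*sqrt(47))*(-6 - 2*(-5)) + 297/7 = (I*sqrt(47))*(-6 + 10) + 297/7 = (I*sqrt(47))*4 + 297/7 = 4*I*sqrt(47) + 297/7 = 297/7 + 4*I*sqrt(47)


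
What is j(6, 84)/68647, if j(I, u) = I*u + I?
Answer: 510/68647 ≈ 0.0074293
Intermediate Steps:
j(I, u) = I + I*u
j(6, 84)/68647 = (6*(1 + 84))/68647 = (6*85)*(1/68647) = 510*(1/68647) = 510/68647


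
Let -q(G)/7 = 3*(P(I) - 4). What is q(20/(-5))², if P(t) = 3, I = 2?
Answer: 441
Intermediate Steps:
q(G) = 21 (q(G) = -21*(3 - 4) = -21*(-1) = -7*(-3) = 21)
q(20/(-5))² = 21² = 441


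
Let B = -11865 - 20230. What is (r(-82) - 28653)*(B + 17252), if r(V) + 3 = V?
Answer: 426558134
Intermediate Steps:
r(V) = -3 + V
B = -32095
(r(-82) - 28653)*(B + 17252) = ((-3 - 82) - 28653)*(-32095 + 17252) = (-85 - 28653)*(-14843) = -28738*(-14843) = 426558134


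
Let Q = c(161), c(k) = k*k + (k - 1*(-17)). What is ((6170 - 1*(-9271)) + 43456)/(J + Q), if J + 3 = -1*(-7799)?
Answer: 58897/33895 ≈ 1.7376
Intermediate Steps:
c(k) = 17 + k + k**2 (c(k) = k**2 + (k + 17) = k**2 + (17 + k) = 17 + k + k**2)
Q = 26099 (Q = 17 + 161 + 161**2 = 17 + 161 + 25921 = 26099)
J = 7796 (J = -3 - 1*(-7799) = -3 + 7799 = 7796)
((6170 - 1*(-9271)) + 43456)/(J + Q) = ((6170 - 1*(-9271)) + 43456)/(7796 + 26099) = ((6170 + 9271) + 43456)/33895 = (15441 + 43456)*(1/33895) = 58897*(1/33895) = 58897/33895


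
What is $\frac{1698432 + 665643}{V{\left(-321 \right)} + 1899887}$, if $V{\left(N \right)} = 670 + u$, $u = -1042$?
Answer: $\frac{472815}{379903} \approx 1.2446$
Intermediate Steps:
$V{\left(N \right)} = -372$ ($V{\left(N \right)} = 670 - 1042 = -372$)
$\frac{1698432 + 665643}{V{\left(-321 \right)} + 1899887} = \frac{1698432 + 665643}{-372 + 1899887} = \frac{2364075}{1899515} = 2364075 \cdot \frac{1}{1899515} = \frac{472815}{379903}$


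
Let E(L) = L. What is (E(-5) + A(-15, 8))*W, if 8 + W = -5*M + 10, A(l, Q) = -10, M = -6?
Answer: -480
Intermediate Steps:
W = 32 (W = -8 + (-5*(-6) + 10) = -8 + (30 + 10) = -8 + 40 = 32)
(E(-5) + A(-15, 8))*W = (-5 - 10)*32 = -15*32 = -480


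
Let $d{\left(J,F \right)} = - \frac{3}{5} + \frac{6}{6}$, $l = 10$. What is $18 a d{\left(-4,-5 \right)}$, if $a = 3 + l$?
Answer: $\frac{468}{5} \approx 93.6$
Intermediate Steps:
$a = 13$ ($a = 3 + 10 = 13$)
$d{\left(J,F \right)} = \frac{2}{5}$ ($d{\left(J,F \right)} = \left(-3\right) \frac{1}{5} + 6 \cdot \frac{1}{6} = - \frac{3}{5} + 1 = \frac{2}{5}$)
$18 a d{\left(-4,-5 \right)} = 18 \cdot 13 \cdot \frac{2}{5} = 234 \cdot \frac{2}{5} = \frac{468}{5}$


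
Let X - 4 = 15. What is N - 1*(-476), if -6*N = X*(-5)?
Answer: 2951/6 ≈ 491.83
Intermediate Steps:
X = 19 (X = 4 + 15 = 19)
N = 95/6 (N = -19*(-5)/6 = -⅙*(-95) = 95/6 ≈ 15.833)
N - 1*(-476) = 95/6 - 1*(-476) = 95/6 + 476 = 2951/6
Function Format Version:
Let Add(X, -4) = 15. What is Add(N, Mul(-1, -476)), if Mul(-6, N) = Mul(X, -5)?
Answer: Rational(2951, 6) ≈ 491.83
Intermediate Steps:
X = 19 (X = Add(4, 15) = 19)
N = Rational(95, 6) (N = Mul(Rational(-1, 6), Mul(19, -5)) = Mul(Rational(-1, 6), -95) = Rational(95, 6) ≈ 15.833)
Add(N, Mul(-1, -476)) = Add(Rational(95, 6), Mul(-1, -476)) = Add(Rational(95, 6), 476) = Rational(2951, 6)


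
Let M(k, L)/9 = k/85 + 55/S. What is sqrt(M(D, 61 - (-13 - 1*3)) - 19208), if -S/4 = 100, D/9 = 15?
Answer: I*sqrt(2218935455)/340 ≈ 138.55*I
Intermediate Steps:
D = 135 (D = 9*15 = 135)
S = -400 (S = -4*100 = -400)
M(k, L) = -99/80 + 9*k/85 (M(k, L) = 9*(k/85 + 55/(-400)) = 9*(k*(1/85) + 55*(-1/400)) = 9*(k/85 - 11/80) = 9*(-11/80 + k/85) = -99/80 + 9*k/85)
sqrt(M(D, 61 - (-13 - 1*3)) - 19208) = sqrt((-99/80 + (9/85)*135) - 19208) = sqrt((-99/80 + 243/17) - 19208) = sqrt(17757/1360 - 19208) = sqrt(-26105123/1360) = I*sqrt(2218935455)/340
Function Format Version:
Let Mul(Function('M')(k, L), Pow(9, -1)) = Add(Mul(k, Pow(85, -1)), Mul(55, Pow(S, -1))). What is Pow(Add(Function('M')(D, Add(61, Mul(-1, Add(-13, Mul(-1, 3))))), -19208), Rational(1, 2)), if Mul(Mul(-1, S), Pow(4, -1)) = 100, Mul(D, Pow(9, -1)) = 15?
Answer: Mul(Rational(1, 340), I, Pow(2218935455, Rational(1, 2))) ≈ Mul(138.55, I)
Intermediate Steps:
D = 135 (D = Mul(9, 15) = 135)
S = -400 (S = Mul(-4, 100) = -400)
Function('M')(k, L) = Add(Rational(-99, 80), Mul(Rational(9, 85), k)) (Function('M')(k, L) = Mul(9, Add(Mul(k, Pow(85, -1)), Mul(55, Pow(-400, -1)))) = Mul(9, Add(Mul(k, Rational(1, 85)), Mul(55, Rational(-1, 400)))) = Mul(9, Add(Mul(Rational(1, 85), k), Rational(-11, 80))) = Mul(9, Add(Rational(-11, 80), Mul(Rational(1, 85), k))) = Add(Rational(-99, 80), Mul(Rational(9, 85), k)))
Pow(Add(Function('M')(D, Add(61, Mul(-1, Add(-13, Mul(-1, 3))))), -19208), Rational(1, 2)) = Pow(Add(Add(Rational(-99, 80), Mul(Rational(9, 85), 135)), -19208), Rational(1, 2)) = Pow(Add(Add(Rational(-99, 80), Rational(243, 17)), -19208), Rational(1, 2)) = Pow(Add(Rational(17757, 1360), -19208), Rational(1, 2)) = Pow(Rational(-26105123, 1360), Rational(1, 2)) = Mul(Rational(1, 340), I, Pow(2218935455, Rational(1, 2)))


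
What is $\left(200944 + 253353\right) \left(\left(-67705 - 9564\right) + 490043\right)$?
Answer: $187521989878$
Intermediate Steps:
$\left(200944 + 253353\right) \left(\left(-67705 - 9564\right) + 490043\right) = 454297 \left(-77269 + 490043\right) = 454297 \cdot 412774 = 187521989878$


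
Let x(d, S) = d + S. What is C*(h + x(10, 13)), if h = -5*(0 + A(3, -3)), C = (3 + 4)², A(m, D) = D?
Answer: 1862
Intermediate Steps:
C = 49 (C = 7² = 49)
x(d, S) = S + d
h = 15 (h = -5*(0 - 3) = -5*(-3) = 15)
C*(h + x(10, 13)) = 49*(15 + (13 + 10)) = 49*(15 + 23) = 49*38 = 1862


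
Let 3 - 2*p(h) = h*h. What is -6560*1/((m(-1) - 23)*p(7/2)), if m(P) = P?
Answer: -6560/111 ≈ -59.099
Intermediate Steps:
p(h) = 3/2 - h²/2 (p(h) = 3/2 - h*h/2 = 3/2 - h²/2)
-6560*1/((m(-1) - 23)*p(7/2)) = -6560*1/((-1 - 23)*(3/2 - (7/2)²/2)) = -6560*(-1/(24*(3/2 - (7*(½))²/2))) = -6560*(-1/(24*(3/2 - (7/2)²/2))) = -6560*(-1/(24*(3/2 - ½*49/4))) = -6560*(-1/(24*(3/2 - 49/8))) = -6560/((-37/8*(-24))) = -6560/111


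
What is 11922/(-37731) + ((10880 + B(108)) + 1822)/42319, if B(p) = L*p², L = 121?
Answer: 17742050836/532246063 ≈ 33.334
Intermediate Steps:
B(p) = 121*p²
11922/(-37731) + ((10880 + B(108)) + 1822)/42319 = 11922/(-37731) + ((10880 + 121*108²) + 1822)/42319 = 11922*(-1/37731) + ((10880 + 121*11664) + 1822)*(1/42319) = -3974/12577 + ((10880 + 1411344) + 1822)*(1/42319) = -3974/12577 + (1422224 + 1822)*(1/42319) = -3974/12577 + 1424046*(1/42319) = -3974/12577 + 1424046/42319 = 17742050836/532246063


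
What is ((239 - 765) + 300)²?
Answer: 51076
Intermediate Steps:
((239 - 765) + 300)² = (-526 + 300)² = (-226)² = 51076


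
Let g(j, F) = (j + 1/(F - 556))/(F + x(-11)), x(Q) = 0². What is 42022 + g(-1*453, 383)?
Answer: 2784257328/66259 ≈ 42021.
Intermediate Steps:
x(Q) = 0
g(j, F) = (j + 1/(-556 + F))/F (g(j, F) = (j + 1/(F - 556))/(F + 0) = (j + 1/(-556 + F))/F)
42022 + g(-1*453, 383) = 42022 + (1 - (-556)*453 + 383*(-1*453))/(383*(-556 + 383)) = 42022 + (1/383)*(1 - 556*(-453) + 383*(-453))/(-173) = 42022 + (1/383)*(-1/173)*(1 + 251868 - 173499) = 42022 + (1/383)*(-1/173)*78370 = 42022 - 78370/66259 = 2784257328/66259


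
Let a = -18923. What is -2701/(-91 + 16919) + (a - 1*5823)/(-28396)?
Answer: 84932023/119461972 ≈ 0.71095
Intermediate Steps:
-2701/(-91 + 16919) + (a - 1*5823)/(-28396) = -2701/(-91 + 16919) + (-18923 - 1*5823)/(-28396) = -2701/16828 + (-18923 - 5823)*(-1/28396) = -2701*1/16828 - 24746*(-1/28396) = -2701/16828 + 12373/14198 = 84932023/119461972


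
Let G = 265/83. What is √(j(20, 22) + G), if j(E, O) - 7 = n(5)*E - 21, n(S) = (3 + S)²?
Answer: √8743469/83 ≈ 35.626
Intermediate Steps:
G = 265/83 (G = 265*(1/83) = 265/83 ≈ 3.1928)
j(E, O) = -14 + 64*E (j(E, O) = 7 + ((3 + 5)²*E - 21) = 7 + (8²*E - 21) = 7 + (64*E - 21) = 7 + (-21 + 64*E) = -14 + 64*E)
√(j(20, 22) + G) = √((-14 + 64*20) + 265/83) = √((-14 + 1280) + 265/83) = √(1266 + 265/83) = √(105343/83) = √8743469/83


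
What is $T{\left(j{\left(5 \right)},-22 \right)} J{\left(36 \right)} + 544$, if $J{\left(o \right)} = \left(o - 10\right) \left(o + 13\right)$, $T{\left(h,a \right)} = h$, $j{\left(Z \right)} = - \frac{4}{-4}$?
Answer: $1818$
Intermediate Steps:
$j{\left(Z \right)} = 1$ ($j{\left(Z \right)} = \left(-4\right) \left(- \frac{1}{4}\right) = 1$)
$J{\left(o \right)} = \left(-10 + o\right) \left(13 + o\right)$
$T{\left(j{\left(5 \right)},-22 \right)} J{\left(36 \right)} + 544 = 1 \left(-130 + 36^{2} + 3 \cdot 36\right) + 544 = 1 \left(-130 + 1296 + 108\right) + 544 = 1 \cdot 1274 + 544 = 1274 + 544 = 1818$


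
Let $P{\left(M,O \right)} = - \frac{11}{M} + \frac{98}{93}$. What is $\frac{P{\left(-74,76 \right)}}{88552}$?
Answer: $\frac{8275}{609414864} \approx 1.3579 \cdot 10^{-5}$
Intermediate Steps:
$P{\left(M,O \right)} = \frac{98}{93} - \frac{11}{M}$ ($P{\left(M,O \right)} = - \frac{11}{M} + 98 \cdot \frac{1}{93} = - \frac{11}{M} + \frac{98}{93} = \frac{98}{93} - \frac{11}{M}$)
$\frac{P{\left(-74,76 \right)}}{88552} = \frac{\frac{98}{93} - \frac{11}{-74}}{88552} = \left(\frac{98}{93} - - \frac{11}{74}\right) \frac{1}{88552} = \left(\frac{98}{93} + \frac{11}{74}\right) \frac{1}{88552} = \frac{8275}{6882} \cdot \frac{1}{88552} = \frac{8275}{609414864}$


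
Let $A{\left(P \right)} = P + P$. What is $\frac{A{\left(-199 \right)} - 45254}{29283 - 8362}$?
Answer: $- \frac{45652}{20921} \approx -2.1821$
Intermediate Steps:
$A{\left(P \right)} = 2 P$
$\frac{A{\left(-199 \right)} - 45254}{29283 - 8362} = \frac{2 \left(-199\right) - 45254}{29283 - 8362} = \frac{-398 - 45254}{20921} = \left(-45652\right) \frac{1}{20921} = - \frac{45652}{20921}$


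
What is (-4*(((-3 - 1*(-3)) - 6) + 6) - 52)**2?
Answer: 2704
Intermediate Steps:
(-4*(((-3 - 1*(-3)) - 6) + 6) - 52)**2 = (-4*(((-3 + 3) - 6) + 6) - 52)**2 = (-4*((0 - 6) + 6) - 52)**2 = (-4*(-6 + 6) - 52)**2 = (-4*0 - 52)**2 = (0 - 52)**2 = (-52)**2 = 2704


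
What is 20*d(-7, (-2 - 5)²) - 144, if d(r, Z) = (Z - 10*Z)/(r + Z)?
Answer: -354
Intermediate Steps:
d(r, Z) = -9*Z/(Z + r) (d(r, Z) = (-9*Z)/(Z + r) = -9*Z/(Z + r))
20*d(-7, (-2 - 5)²) - 144 = 20*(-9*(-2 - 5)²/((-2 - 5)² - 7)) - 144 = 20*(-9*(-7)²/((-7)² - 7)) - 144 = 20*(-9*49/(49 - 7)) - 144 = 20*(-9*49/42) - 144 = 20*(-9*49*1/42) - 144 = 20*(-21/2) - 144 = -210 - 144 = -354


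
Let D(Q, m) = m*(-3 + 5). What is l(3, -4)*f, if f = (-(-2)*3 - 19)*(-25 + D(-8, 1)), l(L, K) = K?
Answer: -1196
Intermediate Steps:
D(Q, m) = 2*m (D(Q, m) = m*2 = 2*m)
f = 299 (f = (-(-2)*3 - 19)*(-25 + 2*1) = (-2*(-3) - 19)*(-25 + 2) = (6 - 19)*(-23) = -13*(-23) = 299)
l(3, -4)*f = -4*299 = -1196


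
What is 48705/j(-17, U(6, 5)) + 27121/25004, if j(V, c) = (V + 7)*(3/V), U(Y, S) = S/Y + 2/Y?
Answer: 690125019/25004 ≈ 27601.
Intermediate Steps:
U(Y, S) = 2/Y + S/Y
j(V, c) = 3*(7 + V)/V (j(V, c) = (7 + V)*(3/V) = 3*(7 + V)/V)
48705/j(-17, U(6, 5)) + 27121/25004 = 48705/(3 + 21/(-17)) + 27121/25004 = 48705/(3 + 21*(-1/17)) + 27121*(1/25004) = 48705/(3 - 21/17) + 27121/25004 = 48705/(30/17) + 27121/25004 = 48705*(17/30) + 27121/25004 = 55199/2 + 27121/25004 = 690125019/25004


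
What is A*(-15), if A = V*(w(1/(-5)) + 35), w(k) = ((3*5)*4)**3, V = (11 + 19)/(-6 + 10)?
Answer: -48607875/2 ≈ -2.4304e+7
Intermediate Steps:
V = 15/2 (V = 30/4 = 30*(1/4) = 15/2 ≈ 7.5000)
w(k) = 216000 (w(k) = (15*4)**3 = 60**3 = 216000)
A = 3240525/2 (A = 15*(216000 + 35)/2 = (15/2)*216035 = 3240525/2 ≈ 1.6203e+6)
A*(-15) = (3240525/2)*(-15) = -48607875/2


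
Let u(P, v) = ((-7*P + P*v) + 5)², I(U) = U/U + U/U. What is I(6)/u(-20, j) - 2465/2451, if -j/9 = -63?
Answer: -308933576723/307178989275 ≈ -1.0057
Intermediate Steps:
j = 567 (j = -9*(-63) = 567)
I(U) = 2 (I(U) = 1 + 1 = 2)
u(P, v) = (5 - 7*P + P*v)²
I(6)/u(-20, j) - 2465/2451 = 2/((5 - 7*(-20) - 20*567)²) - 2465/2451 = 2/((5 + 140 - 11340)²) - 2465*1/2451 = 2/((-11195)²) - 2465/2451 = 2/125328025 - 2465/2451 = -308933576723/307178989275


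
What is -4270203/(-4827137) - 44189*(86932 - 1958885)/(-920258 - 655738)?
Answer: -8148831528205609/155256093948 ≈ -52486.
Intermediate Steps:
-4270203/(-4827137) - 44189*(86932 - 1958885)/(-920258 - 655738) = -4270203*(-1/4827137) - 44189/((-1575996/(-1871953))) = 87147/98513 - 44189/((-1575996*(-1/1871953))) = 87147/98513 - 44189/1575996/1871953 = 87147/98513 - 44189*1871953/1575996 = 87147/98513 - 82719731117/1575996 = -8148831528205609/155256093948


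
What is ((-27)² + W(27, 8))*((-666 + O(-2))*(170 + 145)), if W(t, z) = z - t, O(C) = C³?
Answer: -150740100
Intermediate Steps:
((-27)² + W(27, 8))*((-666 + O(-2))*(170 + 145)) = ((-27)² + (8 - 1*27))*((-666 + (-2)³)*(170 + 145)) = (729 + (8 - 27))*((-666 - 8)*315) = (729 - 19)*(-674*315) = 710*(-212310) = -150740100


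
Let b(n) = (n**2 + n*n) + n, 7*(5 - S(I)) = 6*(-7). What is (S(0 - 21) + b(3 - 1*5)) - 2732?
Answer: -2715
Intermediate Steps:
S(I) = 11 (S(I) = 5 - 6*(-7)/7 = 5 - 1/7*(-42) = 5 + 6 = 11)
b(n) = n + 2*n**2 (b(n) = (n**2 + n**2) + n = 2*n**2 + n = n + 2*n**2)
(S(0 - 21) + b(3 - 1*5)) - 2732 = (11 + (3 - 1*5)*(1 + 2*(3 - 1*5))) - 2732 = (11 + (3 - 5)*(1 + 2*(3 - 5))) - 2732 = (11 - 2*(1 + 2*(-2))) - 2732 = (11 - 2*(1 - 4)) - 2732 = (11 - 2*(-3)) - 2732 = (11 + 6) - 2732 = 17 - 2732 = -2715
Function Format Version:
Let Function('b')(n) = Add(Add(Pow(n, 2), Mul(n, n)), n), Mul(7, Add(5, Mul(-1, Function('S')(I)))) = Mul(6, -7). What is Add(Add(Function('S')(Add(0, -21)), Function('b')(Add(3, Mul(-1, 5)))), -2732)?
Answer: -2715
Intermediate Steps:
Function('S')(I) = 11 (Function('S')(I) = Add(5, Mul(Rational(-1, 7), Mul(6, -7))) = Add(5, Mul(Rational(-1, 7), -42)) = Add(5, 6) = 11)
Function('b')(n) = Add(n, Mul(2, Pow(n, 2))) (Function('b')(n) = Add(Add(Pow(n, 2), Pow(n, 2)), n) = Add(Mul(2, Pow(n, 2)), n) = Add(n, Mul(2, Pow(n, 2))))
Add(Add(Function('S')(Add(0, -21)), Function('b')(Add(3, Mul(-1, 5)))), -2732) = Add(Add(11, Mul(Add(3, Mul(-1, 5)), Add(1, Mul(2, Add(3, Mul(-1, 5)))))), -2732) = Add(Add(11, Mul(Add(3, -5), Add(1, Mul(2, Add(3, -5))))), -2732) = Add(Add(11, Mul(-2, Add(1, Mul(2, -2)))), -2732) = Add(Add(11, Mul(-2, Add(1, -4))), -2732) = Add(Add(11, Mul(-2, -3)), -2732) = Add(Add(11, 6), -2732) = Add(17, -2732) = -2715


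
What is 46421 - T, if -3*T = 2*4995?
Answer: 49751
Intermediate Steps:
T = -3330 (T = -2*4995/3 = -1/3*9990 = -3330)
46421 - T = 46421 - 1*(-3330) = 46421 + 3330 = 49751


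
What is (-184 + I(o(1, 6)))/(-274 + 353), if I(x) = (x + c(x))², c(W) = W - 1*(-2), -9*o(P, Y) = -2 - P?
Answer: -1592/711 ≈ -2.2391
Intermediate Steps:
o(P, Y) = 2/9 + P/9 (o(P, Y) = -(-2 - P)/9 = 2/9 + P/9)
c(W) = 2 + W (c(W) = W + 2 = 2 + W)
I(x) = (2 + 2*x)² (I(x) = (x + (2 + x))² = (2 + 2*x)²)
(-184 + I(o(1, 6)))/(-274 + 353) = (-184 + 4*(1 + (2/9 + (⅑)*1))²)/(-274 + 353) = (-184 + 4*(1 + (2/9 + ⅑))²)/79 = (-184 + 4*(1 + ⅓)²)*(1/79) = (-184 + 4*(4/3)²)*(1/79) = (-184 + 4*(16/9))*(1/79) = (-184 + 64/9)*(1/79) = -1592/9*1/79 = -1592/711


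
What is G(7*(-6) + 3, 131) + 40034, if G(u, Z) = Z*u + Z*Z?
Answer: 52086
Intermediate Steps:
G(u, Z) = Z**2 + Z*u (G(u, Z) = Z*u + Z**2 = Z**2 + Z*u)
G(7*(-6) + 3, 131) + 40034 = 131*(131 + (7*(-6) + 3)) + 40034 = 131*(131 + (-42 + 3)) + 40034 = 131*(131 - 39) + 40034 = 131*92 + 40034 = 12052 + 40034 = 52086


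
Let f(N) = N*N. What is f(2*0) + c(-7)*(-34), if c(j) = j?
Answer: 238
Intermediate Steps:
f(N) = N²
f(2*0) + c(-7)*(-34) = (2*0)² - 7*(-34) = 0² + 238 = 0 + 238 = 238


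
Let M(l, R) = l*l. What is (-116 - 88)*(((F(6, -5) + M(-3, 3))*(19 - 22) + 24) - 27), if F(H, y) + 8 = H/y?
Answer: 2448/5 ≈ 489.60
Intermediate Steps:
F(H, y) = -8 + H/y
M(l, R) = l²
(-116 - 88)*(((F(6, -5) + M(-3, 3))*(19 - 22) + 24) - 27) = (-116 - 88)*((((-8 + 6/(-5)) + (-3)²)*(19 - 22) + 24) - 27) = -204*((((-8 + 6*(-⅕)) + 9)*(-3) + 24) - 27) = -204*((((-8 - 6/5) + 9)*(-3) + 24) - 27) = -204*(((-46/5 + 9)*(-3) + 24) - 27) = -204*((-⅕*(-3) + 24) - 27) = -204*((⅗ + 24) - 27) = -204*(123/5 - 27) = -204*(-12/5) = 2448/5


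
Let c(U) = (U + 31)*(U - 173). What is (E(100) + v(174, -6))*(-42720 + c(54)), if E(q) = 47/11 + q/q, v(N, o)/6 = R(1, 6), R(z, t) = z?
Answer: -6551540/11 ≈ -5.9559e+5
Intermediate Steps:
v(N, o) = 6 (v(N, o) = 6*1 = 6)
E(q) = 58/11 (E(q) = 47*(1/11) + 1 = 47/11 + 1 = 58/11)
c(U) = (-173 + U)*(31 + U) (c(U) = (31 + U)*(-173 + U) = (-173 + U)*(31 + U))
(E(100) + v(174, -6))*(-42720 + c(54)) = (58/11 + 6)*(-42720 + (-5363 + 54**2 - 142*54)) = 124*(-42720 + (-5363 + 2916 - 7668))/11 = 124*(-42720 - 10115)/11 = (124/11)*(-52835) = -6551540/11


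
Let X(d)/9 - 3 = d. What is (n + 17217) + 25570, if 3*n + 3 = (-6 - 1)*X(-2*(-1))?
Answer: 42681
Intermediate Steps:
X(d) = 27 + 9*d
n = -106 (n = -1 + ((-6 - 1)*(27 + 9*(-2*(-1))))/3 = -1 + (-7*(27 + 9*2))/3 = -1 + (-7*(27 + 18))/3 = -1 + (-7*45)/3 = -1 + (1/3)*(-315) = -1 - 105 = -106)
(n + 17217) + 25570 = (-106 + 17217) + 25570 = 17111 + 25570 = 42681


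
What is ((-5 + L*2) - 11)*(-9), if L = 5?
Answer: 54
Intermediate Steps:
((-5 + L*2) - 11)*(-9) = ((-5 + 5*2) - 11)*(-9) = ((-5 + 10) - 11)*(-9) = (5 - 11)*(-9) = -6*(-9) = 54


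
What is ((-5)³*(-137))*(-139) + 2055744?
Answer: -324631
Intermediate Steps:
((-5)³*(-137))*(-139) + 2055744 = -125*(-137)*(-139) + 2055744 = 17125*(-139) + 2055744 = -2380375 + 2055744 = -324631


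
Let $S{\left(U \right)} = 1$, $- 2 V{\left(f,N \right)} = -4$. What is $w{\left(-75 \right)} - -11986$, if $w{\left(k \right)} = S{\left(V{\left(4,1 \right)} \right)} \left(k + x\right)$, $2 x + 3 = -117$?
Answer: $11851$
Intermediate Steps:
$x = -60$ ($x = - \frac{3}{2} + \frac{1}{2} \left(-117\right) = - \frac{3}{2} - \frac{117}{2} = -60$)
$V{\left(f,N \right)} = 2$ ($V{\left(f,N \right)} = \left(- \frac{1}{2}\right) \left(-4\right) = 2$)
$w{\left(k \right)} = -60 + k$ ($w{\left(k \right)} = 1 \left(k - 60\right) = 1 \left(-60 + k\right) = -60 + k$)
$w{\left(-75 \right)} - -11986 = \left(-60 - 75\right) - -11986 = -135 + 11986 = 11851$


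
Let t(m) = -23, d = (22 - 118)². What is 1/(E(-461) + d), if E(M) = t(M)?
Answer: 1/9193 ≈ 0.00010878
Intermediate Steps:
d = 9216 (d = (-96)² = 9216)
E(M) = -23
1/(E(-461) + d) = 1/(-23 + 9216) = 1/9193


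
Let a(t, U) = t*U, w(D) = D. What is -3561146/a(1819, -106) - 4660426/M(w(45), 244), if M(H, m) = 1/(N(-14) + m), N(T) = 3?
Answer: -110976527496781/96407 ≈ -1.1511e+9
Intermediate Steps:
a(t, U) = U*t
M(H, m) = 1/(3 + m)
-3561146/a(1819, -106) - 4660426/M(w(45), 244) = -3561146/((-106*1819)) - 4660426/(1/(3 + 244)) = -3561146/(-192814) - 4660426/(1/247) = -3561146*(-1/192814) - 4660426/1/247 = 1780573/96407 - 4660426*247 = 1780573/96407 - 1151125222 = -110976527496781/96407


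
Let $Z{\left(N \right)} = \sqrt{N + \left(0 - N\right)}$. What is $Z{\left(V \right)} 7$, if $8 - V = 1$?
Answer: $0$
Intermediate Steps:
$V = 7$ ($V = 8 - 1 = 7$)
$Z{\left(N \right)} = 0$ ($Z{\left(N \right)} = \sqrt{N - N} = \sqrt{0} = 0$)
$Z{\left(V \right)} 7 = 0 \cdot 7 = 0$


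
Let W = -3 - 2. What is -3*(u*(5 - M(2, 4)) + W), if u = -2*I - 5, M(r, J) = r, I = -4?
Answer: -12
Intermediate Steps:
W = -5
u = 3 (u = -2*(-4) - 5 = 8 - 5 = 3)
-3*(u*(5 - M(2, 4)) + W) = -3*(3*(5 - 1*2) - 5) = -3*(3*(5 - 2) - 5) = -3*(3*3 - 5) = -3*(9 - 5) = -3*4 = -12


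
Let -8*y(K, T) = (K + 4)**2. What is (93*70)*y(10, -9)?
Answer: -159495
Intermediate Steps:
y(K, T) = -(4 + K)**2/8 (y(K, T) = -(K + 4)**2/8 = -(4 + K)**2/8)
(93*70)*y(10, -9) = (93*70)*(-(4 + 10)**2/8) = 6510*(-1/8*14**2) = 6510*(-1/8*196) = 6510*(-49/2) = -159495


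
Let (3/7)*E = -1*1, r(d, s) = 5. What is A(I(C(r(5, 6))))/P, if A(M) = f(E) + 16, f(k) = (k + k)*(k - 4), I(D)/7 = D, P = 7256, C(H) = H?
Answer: 205/32652 ≈ 0.0062783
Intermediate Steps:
E = -7/3 (E = 7*(-1*1)/3 = (7/3)*(-1) = -7/3 ≈ -2.3333)
I(D) = 7*D
f(k) = 2*k*(-4 + k) (f(k) = (2*k)*(-4 + k) = 2*k*(-4 + k))
A(M) = 410/9 (A(M) = 2*(-7/3)*(-4 - 7/3) + 16 = 2*(-7/3)*(-19/3) + 16 = 266/9 + 16 = 410/9)
A(I(C(r(5, 6))))/P = (410/9)/7256 = (410/9)*(1/7256) = 205/32652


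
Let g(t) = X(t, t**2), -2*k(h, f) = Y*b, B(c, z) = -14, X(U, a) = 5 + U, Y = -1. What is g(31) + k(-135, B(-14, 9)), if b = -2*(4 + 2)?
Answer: 30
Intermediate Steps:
b = -12 (b = -2*6 = -12)
k(h, f) = -6 (k(h, f) = -(-1)*(-12)/2 = -1/2*12 = -6)
g(t) = 5 + t
g(31) + k(-135, B(-14, 9)) = (5 + 31) - 6 = 36 - 6 = 30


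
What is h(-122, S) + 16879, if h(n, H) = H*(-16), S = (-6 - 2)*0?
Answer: 16879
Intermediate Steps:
S = 0 (S = -8*0 = 0)
h(n, H) = -16*H
h(-122, S) + 16879 = -16*0 + 16879 = 0 + 16879 = 16879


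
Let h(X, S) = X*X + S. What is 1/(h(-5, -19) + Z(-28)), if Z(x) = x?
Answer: -1/22 ≈ -0.045455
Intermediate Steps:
h(X, S) = S + X**2 (h(X, S) = X**2 + S = S + X**2)
1/(h(-5, -19) + Z(-28)) = 1/((-19 + (-5)**2) - 28) = 1/((-19 + 25) - 28) = 1/(6 - 28) = 1/(-22) = -1/22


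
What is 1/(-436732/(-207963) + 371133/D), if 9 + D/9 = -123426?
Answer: 950737515/1678972007 ≈ 0.56626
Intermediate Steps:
D = -1110915 (D = -81 + 9*(-123426) = -81 - 1110834 = -1110915)
1/(-436732/(-207963) + 371133/D) = 1/(-436732/(-207963) + 371133/(-1110915)) = 1/(-436732*(-1/207963) + 371133*(-1/1110915)) = 1/(436732/207963 - 41237/123435) = 1/(1678972007/950737515) = 950737515/1678972007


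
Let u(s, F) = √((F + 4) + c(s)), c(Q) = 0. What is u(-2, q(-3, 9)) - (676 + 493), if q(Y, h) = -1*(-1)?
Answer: -1169 + √5 ≈ -1166.8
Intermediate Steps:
q(Y, h) = 1
u(s, F) = √(4 + F) (u(s, F) = √((F + 4) + 0) = √((4 + F) + 0) = √(4 + F))
u(-2, q(-3, 9)) - (676 + 493) = √(4 + 1) - (676 + 493) = √5 - 1*1169 = √5 - 1169 = -1169 + √5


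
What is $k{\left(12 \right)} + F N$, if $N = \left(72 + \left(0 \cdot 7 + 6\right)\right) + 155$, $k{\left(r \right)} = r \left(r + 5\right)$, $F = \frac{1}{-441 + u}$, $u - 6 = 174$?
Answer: $\frac{53011}{261} \approx 203.11$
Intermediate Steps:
$u = 180$ ($u = 6 + 174 = 180$)
$F = - \frac{1}{261}$ ($F = \frac{1}{-441 + 180} = \frac{1}{-261} = - \frac{1}{261} \approx -0.0038314$)
$k{\left(r \right)} = r \left(5 + r\right)$
$N = 233$ ($N = \left(72 + \left(0 + 6\right)\right) + 155 = \left(72 + 6\right) + 155 = 78 + 155 = 233$)
$k{\left(12 \right)} + F N = 12 \left(5 + 12\right) - \frac{233}{261} = 12 \cdot 17 - \frac{233}{261} = 204 - \frac{233}{261} = \frac{53011}{261}$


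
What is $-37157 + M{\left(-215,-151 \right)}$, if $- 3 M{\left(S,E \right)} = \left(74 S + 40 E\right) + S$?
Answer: $- \frac{89306}{3} \approx -29769.0$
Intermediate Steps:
$M{\left(S,E \right)} = - 25 S - \frac{40 E}{3}$ ($M{\left(S,E \right)} = - \frac{\left(74 S + 40 E\right) + S}{3} = - \frac{\left(40 E + 74 S\right) + S}{3} = - \frac{40 E + 75 S}{3} = - 25 S - \frac{40 E}{3}$)
$-37157 + M{\left(-215,-151 \right)} = -37157 - - \frac{22165}{3} = -37157 + \left(5375 + \frac{6040}{3}\right) = -37157 + \frac{22165}{3} = - \frac{89306}{3}$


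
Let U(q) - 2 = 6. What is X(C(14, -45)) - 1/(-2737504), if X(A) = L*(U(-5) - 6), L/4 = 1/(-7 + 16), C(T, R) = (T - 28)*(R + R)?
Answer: 21900041/24637536 ≈ 0.88889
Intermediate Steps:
C(T, R) = 2*R*(-28 + T) (C(T, R) = (-28 + T)*(2*R) = 2*R*(-28 + T))
U(q) = 8 (U(q) = 2 + 6 = 8)
L = 4/9 (L = 4/(-7 + 16) = 4/9 ≈ 0.44444)
X(A) = 8/9 (X(A) = 4*(8 - 6)/9 = (4/9)*2 = 8/9)
X(C(14, -45)) - 1/(-2737504) = 8/9 - 1/(-2737504) = 8/9 - 1*(-1/2737504) = 8/9 + 1/2737504 = 21900041/24637536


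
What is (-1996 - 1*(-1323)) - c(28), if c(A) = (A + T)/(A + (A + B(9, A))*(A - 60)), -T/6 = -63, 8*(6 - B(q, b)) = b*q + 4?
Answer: -11911/18 ≈ -661.72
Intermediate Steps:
B(q, b) = 11/2 - b*q/8 (B(q, b) = 6 - (b*q + 4)/8 = 6 - (4 + b*q)/8 = 6 + (-½ - b*q/8) = 11/2 - b*q/8)
T = 378 (T = -6*(-63) = 378)
c(A) = (378 + A)/(A + (-60 + A)*(11/2 - A/8)) (c(A) = (A + 378)/(A + (A + (11/2 - ⅛*A*9))*(A - 60)) = (378 + A)/(A + (A + (11/2 - 9*A/8))*(-60 + A)) = (378 + A)/(A + (11/2 - A/8)*(-60 + A)) = (378 + A)/(A + (-60 + A)*(11/2 - A/8)))
(-1996 - 1*(-1323)) - c(28) = (-1996 - 1*(-1323)) - 8*(-378 - 1*28)/(2640 + 28² - 112*28) = (-1996 + 1323) - 8*(-378 - 28)/(2640 + 784 - 3136) = -673 - 8*(-406)/288 = -673 - 1*(-203/18) = -673 + 203/18 = -11911/18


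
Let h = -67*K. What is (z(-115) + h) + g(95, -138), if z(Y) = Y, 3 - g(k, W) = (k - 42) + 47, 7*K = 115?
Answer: -9189/7 ≈ -1312.7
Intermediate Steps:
K = 115/7 (K = (1/7)*115 = 115/7 ≈ 16.429)
g(k, W) = -2 - k (g(k, W) = 3 - ((k - 42) + 47) = 3 - ((-42 + k) + 47) = 3 - (5 + k) = 3 + (-5 - k) = -2 - k)
h = -7705/7 (h = -67*115/7 = -7705/7 ≈ -1100.7)
(z(-115) + h) + g(95, -138) = (-115 - 7705/7) + (-2 - 1*95) = -8510/7 + (-2 - 95) = -8510/7 - 97 = -9189/7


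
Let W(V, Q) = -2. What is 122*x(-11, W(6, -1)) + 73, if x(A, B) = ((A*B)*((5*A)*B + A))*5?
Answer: 1328653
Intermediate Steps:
x(A, B) = 5*A*B*(A + 5*A*B) (x(A, B) = ((A*B)*(5*A*B + A))*5 = ((A*B)*(A + 5*A*B))*5 = (A*B*(A + 5*A*B))*5 = 5*A*B*(A + 5*A*B))
122*x(-11, W(6, -1)) + 73 = 122*(5*(-2)*(-11)²*(1 + 5*(-2))) + 73 = 122*(5*(-2)*121*(1 - 10)) + 73 = 122*(5*(-2)*121*(-9)) + 73 = 122*10890 + 73 = 1328580 + 73 = 1328653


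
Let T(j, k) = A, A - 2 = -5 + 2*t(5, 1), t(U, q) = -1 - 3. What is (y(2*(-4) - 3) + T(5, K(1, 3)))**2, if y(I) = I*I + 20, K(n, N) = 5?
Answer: 16900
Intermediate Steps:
t(U, q) = -4
A = -11 (A = 2 + (-5 + 2*(-4)) = 2 + (-5 - 8) = 2 - 13 = -11)
T(j, k) = -11
y(I) = 20 + I**2 (y(I) = I**2 + 20 = 20 + I**2)
(y(2*(-4) - 3) + T(5, K(1, 3)))**2 = ((20 + (2*(-4) - 3)**2) - 11)**2 = ((20 + (-8 - 3)**2) - 11)**2 = ((20 + (-11)**2) - 11)**2 = ((20 + 121) - 11)**2 = (141 - 11)**2 = 130**2 = 16900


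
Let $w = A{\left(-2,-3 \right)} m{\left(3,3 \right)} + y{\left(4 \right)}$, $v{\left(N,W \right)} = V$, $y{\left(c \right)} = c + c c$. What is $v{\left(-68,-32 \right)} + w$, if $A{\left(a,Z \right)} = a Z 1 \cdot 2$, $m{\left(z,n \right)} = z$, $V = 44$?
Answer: $100$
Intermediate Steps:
$A{\left(a,Z \right)} = 2 Z a$ ($A{\left(a,Z \right)} = Z a 2 = 2 Z a$)
$y{\left(c \right)} = c + c^{2}$
$v{\left(N,W \right)} = 44$
$w = 56$ ($w = 2 \left(-3\right) \left(-2\right) 3 + 4 \left(1 + 4\right) = 12 \cdot 3 + 4 \cdot 5 = 36 + 20 = 56$)
$v{\left(-68,-32 \right)} + w = 44 + 56 = 100$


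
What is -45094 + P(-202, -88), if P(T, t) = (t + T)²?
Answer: 39006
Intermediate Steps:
P(T, t) = (T + t)²
-45094 + P(-202, -88) = -45094 + (-202 - 88)² = -45094 + (-290)² = -45094 + 84100 = 39006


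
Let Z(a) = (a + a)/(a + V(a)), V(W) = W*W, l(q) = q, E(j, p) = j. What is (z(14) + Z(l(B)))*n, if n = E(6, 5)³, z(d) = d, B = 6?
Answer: 21600/7 ≈ 3085.7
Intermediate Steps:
V(W) = W²
n = 216 (n = 6³ = 216)
Z(a) = 2*a/(a + a²) (Z(a) = (a + a)/(a + a²) = (2*a)/(a + a²) = 2*a/(a + a²))
(z(14) + Z(l(B)))*n = (14 + 2/(1 + 6))*216 = (14 + 2/7)*216 = (100/7)*216 = 21600/7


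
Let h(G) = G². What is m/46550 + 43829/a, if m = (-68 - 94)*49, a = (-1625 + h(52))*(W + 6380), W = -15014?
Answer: -775421741/4425140850 ≈ -0.17523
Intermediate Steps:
a = -9316086 (a = (-1625 + 52²)*(-15014 + 6380) = (-1625 + 2704)*(-8634) = 1079*(-8634) = -9316086)
m = -7938 (m = -162*49 = -7938)
m/46550 + 43829/a = -7938/46550 + 43829/(-9316086) = -7938*1/46550 + 43829*(-1/9316086) = -81/475 - 43829/9316086 = -775421741/4425140850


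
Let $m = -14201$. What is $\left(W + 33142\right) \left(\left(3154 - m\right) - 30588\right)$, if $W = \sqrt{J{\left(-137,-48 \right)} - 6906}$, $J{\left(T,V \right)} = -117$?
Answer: $-438568086 - 13233 i \sqrt{7023} \approx -4.3857 \cdot 10^{8} - 1.109 \cdot 10^{6} i$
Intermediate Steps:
$W = i \sqrt{7023}$ ($W = \sqrt{-117 - 6906} = \sqrt{-7023} = i \sqrt{7023} \approx 83.803 i$)
$\left(W + 33142\right) \left(\left(3154 - m\right) - 30588\right) = \left(i \sqrt{7023} + 33142\right) \left(\left(3154 - -14201\right) - 30588\right) = \left(33142 + i \sqrt{7023}\right) \left(\left(3154 + 14201\right) - 30588\right) = \left(33142 + i \sqrt{7023}\right) \left(17355 - 30588\right) = \left(33142 + i \sqrt{7023}\right) \left(-13233\right) = -438568086 - 13233 i \sqrt{7023}$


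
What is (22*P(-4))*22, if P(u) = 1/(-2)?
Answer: -242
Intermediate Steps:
P(u) = -½
(22*P(-4))*22 = (22*(-½))*22 = -11*22 = -242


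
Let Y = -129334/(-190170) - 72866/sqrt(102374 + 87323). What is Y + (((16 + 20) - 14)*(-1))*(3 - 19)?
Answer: 33534587/95085 - 72866*sqrt(189697)/189697 ≈ 185.38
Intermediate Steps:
Y = 64667/95085 - 72866*sqrt(189697)/189697 (Y = -129334*(-1/190170) - 72866*sqrt(189697)/189697 = 64667/95085 - 72866*sqrt(189697)/189697 ≈ -166.62)
Y + (((16 + 20) - 14)*(-1))*(3 - 19) = (64667/95085 - 72866*sqrt(189697)/189697) + (((16 + 20) - 14)*(-1))*(3 - 19) = (64667/95085 - 72866*sqrt(189697)/189697) + ((36 - 14)*(-1))*(-16) = (64667/95085 - 72866*sqrt(189697)/189697) + (22*(-1))*(-16) = (64667/95085 - 72866*sqrt(189697)/189697) - 22*(-16) = (64667/95085 - 72866*sqrt(189697)/189697) + 352 = 33534587/95085 - 72866*sqrt(189697)/189697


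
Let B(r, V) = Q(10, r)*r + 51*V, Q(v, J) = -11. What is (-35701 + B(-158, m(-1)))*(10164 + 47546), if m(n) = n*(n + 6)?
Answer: -1974720780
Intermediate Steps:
m(n) = n*(6 + n)
B(r, V) = -11*r + 51*V
(-35701 + B(-158, m(-1)))*(10164 + 47546) = (-35701 + (-11*(-158) + 51*(-(6 - 1))))*(10164 + 47546) = (-35701 + (1738 + 51*(-1*5)))*57710 = (-35701 + (1738 + 51*(-5)))*57710 = (-35701 + (1738 - 255))*57710 = (-35701 + 1483)*57710 = -34218*57710 = -1974720780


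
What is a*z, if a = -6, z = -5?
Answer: 30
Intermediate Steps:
a*z = -6*(-5) = 30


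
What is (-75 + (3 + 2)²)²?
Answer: 2500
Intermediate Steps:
(-75 + (3 + 2)²)² = (-75 + 5²)² = (-75 + 25)² = (-50)² = 2500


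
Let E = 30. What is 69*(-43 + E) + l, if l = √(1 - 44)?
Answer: -897 + I*√43 ≈ -897.0 + 6.5574*I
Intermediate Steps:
l = I*√43 (l = √(-43) = I*√43 ≈ 6.5574*I)
69*(-43 + E) + l = 69*(-43 + 30) + I*√43 = 69*(-13) + I*√43 = -897 + I*√43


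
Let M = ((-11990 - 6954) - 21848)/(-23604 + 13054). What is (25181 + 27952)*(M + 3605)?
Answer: 1011480753543/5275 ≈ 1.9175e+8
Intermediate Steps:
M = 20396/5275 (M = (-18944 - 21848)/(-10550) = -40792*(-1/10550) = 20396/5275 ≈ 3.8665)
(25181 + 27952)*(M + 3605) = (25181 + 27952)*(20396/5275 + 3605) = 53133*(19036771/5275) = 1011480753543/5275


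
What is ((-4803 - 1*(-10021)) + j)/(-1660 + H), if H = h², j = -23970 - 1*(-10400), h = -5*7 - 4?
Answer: 8352/139 ≈ 60.086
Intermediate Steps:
h = -39 (h = -35 - 4 = -39)
j = -13570 (j = -23970 + 10400 = -13570)
H = 1521 (H = (-39)² = 1521)
((-4803 - 1*(-10021)) + j)/(-1660 + H) = ((-4803 - 1*(-10021)) - 13570)/(-1660 + 1521) = ((-4803 + 10021) - 13570)/(-139) = (5218 - 13570)*(-1/139) = -8352*(-1/139) = 8352/139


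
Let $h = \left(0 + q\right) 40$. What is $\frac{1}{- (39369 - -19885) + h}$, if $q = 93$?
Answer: $- \frac{1}{55534} \approx -1.8007 \cdot 10^{-5}$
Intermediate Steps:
$h = 3720$ ($h = \left(0 + 93\right) 40 = 93 \cdot 40 = 3720$)
$\frac{1}{- (39369 - -19885) + h} = \frac{1}{- (39369 - -19885) + 3720} = \frac{1}{- (39369 + 19885) + 3720} = \frac{1}{\left(-1\right) 59254 + 3720} = \frac{1}{-59254 + 3720} = \frac{1}{-55534} = - \frac{1}{55534}$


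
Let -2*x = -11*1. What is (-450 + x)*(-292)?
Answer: 129794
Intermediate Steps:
x = 11/2 (x = -(-11)/2 = -½*(-11) = 11/2 ≈ 5.5000)
(-450 + x)*(-292) = (-450 + 11/2)*(-292) = -889/2*(-292) = 129794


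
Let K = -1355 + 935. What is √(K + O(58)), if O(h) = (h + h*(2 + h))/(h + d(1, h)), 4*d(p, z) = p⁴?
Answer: 2*I*√4875991/233 ≈ 18.954*I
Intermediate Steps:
d(p, z) = p⁴/4
K = -420
O(h) = (h + h*(2 + h))/(¼ + h) (O(h) = (h + h*(2 + h))/(h + (¼)*1⁴) = (h + h*(2 + h))/(h + (¼)*1) = (h + h*(2 + h))/(h + ¼) = (h + h*(2 + h))/(¼ + h))
√(K + O(58)) = √(-420 + 4*58*(3 + 58)/(1 + 4*58)) = √(-420 + 4*58*61/(1 + 232)) = √(-420 + 4*58*61/233) = √(-420 + 4*58*(1/233)*61) = √(-420 + 14152/233) = √(-83708/233) = 2*I*√4875991/233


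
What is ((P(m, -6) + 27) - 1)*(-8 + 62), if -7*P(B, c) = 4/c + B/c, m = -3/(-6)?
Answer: 19737/14 ≈ 1409.8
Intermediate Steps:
m = ½ (m = -3*(-⅙) = ½ ≈ 0.50000)
P(B, c) = -4/(7*c) - B/(7*c) (P(B, c) = -(4/c + B/c)/7 = -4/(7*c) - B/(7*c))
((P(m, -6) + 27) - 1)*(-8 + 62) = (((⅐)*(-4 - 1*½)/(-6) + 27) - 1)*(-8 + 62) = (((⅐)*(-⅙)*(-4 - ½) + 27) - 1)*54 = (((⅐)*(-⅙)*(-9/2) + 27) - 1)*54 = ((3/28 + 27) - 1)*54 = (759/28 - 1)*54 = (731/28)*54 = 19737/14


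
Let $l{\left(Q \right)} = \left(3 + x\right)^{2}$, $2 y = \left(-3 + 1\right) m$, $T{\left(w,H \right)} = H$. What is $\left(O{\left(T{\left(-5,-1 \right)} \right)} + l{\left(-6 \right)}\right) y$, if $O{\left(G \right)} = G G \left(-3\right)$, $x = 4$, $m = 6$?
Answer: $-276$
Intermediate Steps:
$y = -6$ ($y = \frac{\left(-3 + 1\right) 6}{2} = \frac{\left(-2\right) 6}{2} = \frac{1}{2} \left(-12\right) = -6$)
$l{\left(Q \right)} = 49$ ($l{\left(Q \right)} = \left(3 + 4\right)^{2} = 7^{2} = 49$)
$O{\left(G \right)} = - 3 G^{2}$ ($O{\left(G \right)} = G^{2} \left(-3\right) = - 3 G^{2}$)
$\left(O{\left(T{\left(-5,-1 \right)} \right)} + l{\left(-6 \right)}\right) y = \left(- 3 \left(-1\right)^{2} + 49\right) \left(-6\right) = \left(\left(-3\right) 1 + 49\right) \left(-6\right) = \left(-3 + 49\right) \left(-6\right) = 46 \left(-6\right) = -276$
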